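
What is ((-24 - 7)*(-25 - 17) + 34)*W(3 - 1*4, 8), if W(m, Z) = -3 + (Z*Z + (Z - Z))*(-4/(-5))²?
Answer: 1267864/25 ≈ 50715.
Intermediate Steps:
W(m, Z) = -3 + 16*Z²/25 (W(m, Z) = -3 + (Z² + 0)*(-4*(-⅕))² = -3 + Z²*(⅘)² = -3 + Z²*(16/25) = -3 + 16*Z²/25)
((-24 - 7)*(-25 - 17) + 34)*W(3 - 1*4, 8) = ((-24 - 7)*(-25 - 17) + 34)*(-3 + (16/25)*8²) = (-31*(-42) + 34)*(-3 + (16/25)*64) = (1302 + 34)*(-3 + 1024/25) = 1336*(949/25) = 1267864/25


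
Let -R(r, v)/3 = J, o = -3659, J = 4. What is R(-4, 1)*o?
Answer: 43908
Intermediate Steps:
R(r, v) = -12 (R(r, v) = -3*4 = -12)
R(-4, 1)*o = -12*(-3659) = 43908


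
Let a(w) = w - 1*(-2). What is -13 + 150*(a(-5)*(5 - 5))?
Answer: -13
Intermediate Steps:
a(w) = 2 + w (a(w) = w + 2 = 2 + w)
-13 + 150*(a(-5)*(5 - 5)) = -13 + 150*((2 - 5)*(5 - 5)) = -13 + 150*(-3*0) = -13 + 150*0 = -13 + 0 = -13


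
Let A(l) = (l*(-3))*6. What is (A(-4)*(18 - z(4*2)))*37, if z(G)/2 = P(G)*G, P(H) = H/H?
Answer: 5328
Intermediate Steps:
P(H) = 1
A(l) = -18*l (A(l) = -3*l*6 = -18*l)
z(G) = 2*G (z(G) = 2*(1*G) = 2*G)
(A(-4)*(18 - z(4*2)))*37 = ((-18*(-4))*(18 - 2*4*2))*37 = (72*(18 - 2*8))*37 = (72*(18 - 1*16))*37 = (72*(18 - 16))*37 = (72*2)*37 = 144*37 = 5328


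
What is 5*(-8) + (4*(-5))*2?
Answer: -80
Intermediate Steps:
5*(-8) + (4*(-5))*2 = -40 - 20*2 = -40 - 40 = -80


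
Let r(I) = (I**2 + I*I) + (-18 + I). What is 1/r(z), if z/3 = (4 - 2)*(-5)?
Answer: 1/1752 ≈ 0.00057078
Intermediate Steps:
z = -30 (z = 3*((4 - 2)*(-5)) = 3*(2*(-5)) = 3*(-10) = -30)
r(I) = -18 + I + 2*I**2 (r(I) = (I**2 + I**2) + (-18 + I) = 2*I**2 + (-18 + I) = -18 + I + 2*I**2)
1/r(z) = 1/(-18 - 30 + 2*(-30)**2) = 1/(-18 - 30 + 2*900) = 1/(-18 - 30 + 1800) = 1/1752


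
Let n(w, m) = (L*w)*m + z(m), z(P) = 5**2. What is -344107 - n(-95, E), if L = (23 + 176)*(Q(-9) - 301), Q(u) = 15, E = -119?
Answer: 643068638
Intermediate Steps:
z(P) = 25
L = -56914 (L = (23 + 176)*(15 - 301) = 199*(-286) = -56914)
n(w, m) = 25 - 56914*m*w (n(w, m) = (-56914*w)*m + 25 = -56914*m*w + 25 = 25 - 56914*m*w)
-344107 - n(-95, E) = -344107 - (25 - 56914*(-119)*(-95)) = -344107 - (25 - 643412770) = -344107 - 1*(-643412745) = -344107 + 643412745 = 643068638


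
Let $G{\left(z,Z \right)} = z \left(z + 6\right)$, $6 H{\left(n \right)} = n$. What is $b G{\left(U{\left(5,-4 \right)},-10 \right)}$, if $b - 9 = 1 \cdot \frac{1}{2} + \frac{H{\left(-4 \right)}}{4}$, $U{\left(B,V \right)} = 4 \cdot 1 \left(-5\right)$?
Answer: $\frac{7840}{3} \approx 2613.3$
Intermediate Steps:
$H{\left(n \right)} = \frac{n}{6}$
$U{\left(B,V \right)} = -20$ ($U{\left(B,V \right)} = 4 \left(-5\right) = -20$)
$G{\left(z,Z \right)} = z \left(6 + z\right)$
$b = \frac{28}{3}$ ($b = 9 + \left(1 \cdot \frac{1}{2} + \frac{\frac{1}{6} \left(-4\right)}{4}\right) = 9 + \left(1 \cdot \frac{1}{2} - \frac{1}{6}\right) = 9 + \left(\frac{1}{2} - \frac{1}{6}\right) = 9 + \frac{1}{3} = \frac{28}{3} \approx 9.3333$)
$b G{\left(U{\left(5,-4 \right)},-10 \right)} = \frac{28 \left(- 20 \left(6 - 20\right)\right)}{3} = \frac{28 \left(\left(-20\right) \left(-14\right)\right)}{3} = \frac{28}{3} \cdot 280 = \frac{7840}{3}$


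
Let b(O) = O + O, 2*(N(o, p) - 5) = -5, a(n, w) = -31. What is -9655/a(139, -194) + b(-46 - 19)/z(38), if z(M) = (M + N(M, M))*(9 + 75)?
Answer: 16421140/52731 ≈ 311.41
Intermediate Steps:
N(o, p) = 5/2 (N(o, p) = 5 + (½)*(-5) = 5 - 5/2 = 5/2)
b(O) = 2*O
z(M) = 210 + 84*M (z(M) = (M + 5/2)*(9 + 75) = (5/2 + M)*84 = 210 + 84*M)
-9655/a(139, -194) + b(-46 - 19)/z(38) = -9655/(-31) + (2*(-46 - 19))/(210 + 84*38) = -9655*(-1/31) + (2*(-65))/(210 + 3192) = 9655/31 - 130/3402 = 9655/31 - 130*1/3402 = 9655/31 - 65/1701 = 16421140/52731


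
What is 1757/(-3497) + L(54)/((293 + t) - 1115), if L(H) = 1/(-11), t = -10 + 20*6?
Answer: -13757327/27388504 ≈ -0.50230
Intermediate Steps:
t = 110 (t = -10 + 120 = 110)
L(H) = -1/11
1757/(-3497) + L(54)/((293 + t) - 1115) = 1757/(-3497) - 1/(11*((293 + 110) - 1115)) = 1757*(-1/3497) - 1/(11*(403 - 1115)) = -1757/3497 - 1/11/(-712) = -1757/3497 - 1/11*(-1/712) = -1757/3497 + 1/7832 = -13757327/27388504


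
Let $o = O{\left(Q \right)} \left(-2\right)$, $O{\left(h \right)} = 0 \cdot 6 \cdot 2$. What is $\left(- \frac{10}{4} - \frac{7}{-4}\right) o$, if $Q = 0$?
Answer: $0$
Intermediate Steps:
$O{\left(h \right)} = 0$ ($O{\left(h \right)} = 0 \cdot 2 = 0$)
$o = 0$ ($o = 0 \left(-2\right) = 0$)
$\left(- \frac{10}{4} - \frac{7}{-4}\right) o = \left(- \frac{10}{4} - \frac{7}{-4}\right) 0 = \left(\left(-10\right) \frac{1}{4} - - \frac{7}{4}\right) 0 = \left(- \frac{5}{2} + \frac{7}{4}\right) 0 = \left(- \frac{3}{4}\right) 0 = 0$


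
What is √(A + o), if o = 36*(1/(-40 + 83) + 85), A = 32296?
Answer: 2*√16343698/43 ≈ 188.03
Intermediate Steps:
o = 131616/43 (o = 36*(1/43 + 85) = 36*(3656/43) = 131616/43 ≈ 3060.8)
√(A + o) = √(32296 + 131616/43) = √(1520344/43) = 2*√16343698/43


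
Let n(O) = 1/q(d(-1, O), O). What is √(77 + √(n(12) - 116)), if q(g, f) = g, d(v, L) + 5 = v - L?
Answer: √(2772 + 6*I*√4178)/6 ≈ 8.7963 + 0.61235*I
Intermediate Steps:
d(v, L) = -5 + v - L (d(v, L) = -5 + (v - L) = -5 + v - L)
n(O) = 1/(-6 - O) (n(O) = 1/(-5 - 1 - O) = 1/(-6 - O))
√(77 + √(n(12) - 116)) = √(77 + √(-1/(6 + 12) - 116)) = √(77 + √(-1/18 - 116)) = √(77 + √(-2089/18)) = √(77 + I*√4178/6)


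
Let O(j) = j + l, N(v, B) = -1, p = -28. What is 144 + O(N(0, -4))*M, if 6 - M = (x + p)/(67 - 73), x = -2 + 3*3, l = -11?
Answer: 114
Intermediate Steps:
O(j) = -11 + j (O(j) = j - 11 = -11 + j)
x = 7 (x = -2 + 9 = 7)
M = 5/2 (M = 6 - (7 - 28)/(67 - 73) = 6 - (-21)/(-6) = 6 - (-21)*(-1)/6 = 6 - 1*7/2 = 6 - 7/2 = 5/2 ≈ 2.5000)
144 + O(N(0, -4))*M = 144 + (-11 - 1)*(5/2) = 144 - 12*5/2 = 144 - 30 = 114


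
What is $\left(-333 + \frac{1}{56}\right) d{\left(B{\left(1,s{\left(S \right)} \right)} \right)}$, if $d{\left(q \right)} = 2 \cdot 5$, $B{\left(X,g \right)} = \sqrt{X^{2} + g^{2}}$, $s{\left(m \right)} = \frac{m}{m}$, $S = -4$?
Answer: $- \frac{93235}{28} \approx -3329.8$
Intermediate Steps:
$s{\left(m \right)} = 1$
$d{\left(q \right)} = 10$
$\left(-333 + \frac{1}{56}\right) d{\left(B{\left(1,s{\left(S \right)} \right)} \right)} = \left(-333 + \frac{1}{56}\right) 10 = \left(- \frac{18647}{56}\right) 10 = - \frac{93235}{28}$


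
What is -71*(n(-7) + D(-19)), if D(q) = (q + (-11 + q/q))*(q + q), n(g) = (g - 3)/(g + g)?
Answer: -548049/7 ≈ -78293.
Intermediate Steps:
n(g) = (-3 + g)/(2*g) (n(g) = (-3 + g)/((2*g)) = (-3 + g)*(1/(2*g)) = (-3 + g)/(2*g))
D(q) = 2*q*(-10 + q) (D(q) = (q + (-11 + 1))*(2*q) = (q - 10)*(2*q) = (-10 + q)*(2*q) = 2*q*(-10 + q))
-71*(n(-7) + D(-19)) = -71*((1/2)*(-3 - 7)/(-7) + 2*(-19)*(-10 - 19)) = -71*((1/2)*(-1/7)*(-10) + 2*(-19)*(-29)) = -71*(5/7 + 1102) = -71*7719/7 = -548049/7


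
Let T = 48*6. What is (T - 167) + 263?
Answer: 384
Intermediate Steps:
T = 288
(T - 167) + 263 = (288 - 167) + 263 = 121 + 263 = 384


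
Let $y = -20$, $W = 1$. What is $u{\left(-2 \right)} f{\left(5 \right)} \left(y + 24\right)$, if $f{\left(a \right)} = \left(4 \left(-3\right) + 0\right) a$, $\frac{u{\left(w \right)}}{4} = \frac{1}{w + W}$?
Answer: $960$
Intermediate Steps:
$u{\left(w \right)} = \frac{4}{1 + w}$ ($u{\left(w \right)} = \frac{4}{w + 1} = \frac{4}{1 + w}$)
$f{\left(a \right)} = - 12 a$ ($f{\left(a \right)} = \left(-12 + 0\right) a = - 12 a$)
$u{\left(-2 \right)} f{\left(5 \right)} \left(y + 24\right) = \frac{4}{1 - 2} \left(\left(-12\right) 5\right) \left(-20 + 24\right) = \frac{4}{-1} \left(-60\right) 4 = 4 \left(-1\right) \left(-60\right) 4 = \left(-4\right) \left(-60\right) 4 = 240 \cdot 4 = 960$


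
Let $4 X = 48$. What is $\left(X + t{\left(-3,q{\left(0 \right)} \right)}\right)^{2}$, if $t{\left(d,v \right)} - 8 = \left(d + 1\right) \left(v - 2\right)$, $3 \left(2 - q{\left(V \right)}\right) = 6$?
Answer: $576$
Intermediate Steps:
$X = 12$ ($X = \frac{1}{4} \cdot 48 = 12$)
$q{\left(V \right)} = 0$ ($q{\left(V \right)} = 2 - 2 = 0$)
$t{\left(d,v \right)} = 8 + \left(1 + d\right) \left(-2 + v\right)$ ($t{\left(d,v \right)} = 8 + \left(d + 1\right) \left(v - 2\right) = 8 + \left(1 + d\right) \left(-2 + v\right)$)
$\left(X + t{\left(-3,q{\left(0 \right)} \right)}\right)^{2} = \left(12 + \left(6 + 0 - -6 - 0\right)\right)^{2} = \left(12 + \left(6 + 0 + 6 + 0\right)\right)^{2} = \left(12 + 12\right)^{2} = 24^{2} = 576$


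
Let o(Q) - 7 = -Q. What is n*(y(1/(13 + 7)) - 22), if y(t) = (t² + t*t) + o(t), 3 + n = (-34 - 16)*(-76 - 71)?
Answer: -22107123/200 ≈ -1.1054e+5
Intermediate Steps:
o(Q) = 7 - Q
n = 7347 (n = -3 + (-34 - 16)*(-76 - 71) = -3 - 50*(-147) = -3 + 7350 = 7347)
y(t) = 7 - t + 2*t² (y(t) = (t² + t*t) + (7 - t) = (t² + t²) + (7 - t) = 2*t² + (7 - t) = 7 - t + 2*t²)
n*(y(1/(13 + 7)) - 22) = 7347*((7 - 1/(13 + 7) + 2*(1/(13 + 7))²) - 22) = 7347*((7 - 1/20 + 2*(1/20)²) - 22) = 7347*((7 - 1*1/20 + 2*(1/20)²) - 22) = 7347*((7 - 1/20 + 2*(1/400)) - 22) = 7347*((7 - 1/20 + 1/200) - 22) = 7347*(1391/200 - 22) = 7347*(-3009/200) = -22107123/200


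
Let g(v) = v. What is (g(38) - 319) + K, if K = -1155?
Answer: -1436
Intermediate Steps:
(g(38) - 319) + K = (38 - 319) - 1155 = -281 - 1155 = -1436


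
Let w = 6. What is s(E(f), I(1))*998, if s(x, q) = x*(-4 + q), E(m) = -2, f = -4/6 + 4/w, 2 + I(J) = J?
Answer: 9980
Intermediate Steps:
I(J) = -2 + J
f = 0 (f = -4/6 + 4/6 = -4*⅙ + 4*(⅙) = -⅔ + ⅔ = 0)
s(E(f), I(1))*998 = -2*(-4 + (-2 + 1))*998 = -2*(-4 - 1)*998 = -2*(-5)*998 = 10*998 = 9980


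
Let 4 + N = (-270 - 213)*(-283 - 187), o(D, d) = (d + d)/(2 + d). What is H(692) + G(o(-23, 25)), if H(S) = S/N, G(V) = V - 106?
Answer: -319161094/3064581 ≈ -104.15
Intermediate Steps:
o(D, d) = 2*d/(2 + d) (o(D, d) = (2*d)/(2 + d) = 2*d/(2 + d))
G(V) = -106 + V
N = 227006 (N = -4 + (-270 - 213)*(-283 - 187) = -4 - 483*(-470) = -4 + 227010 = 227006)
H(S) = S/227006
H(692) + G(o(-23, 25)) = (1/227006)*692 + (-106 + 2*25/(2 + 25)) = 346/113503 + (-106 + 2*25/27) = 346/113503 + (-106 + 2*25*(1/27)) = 346/113503 + (-106 + 50/27) = 346/113503 - 2812/27 = -319161094/3064581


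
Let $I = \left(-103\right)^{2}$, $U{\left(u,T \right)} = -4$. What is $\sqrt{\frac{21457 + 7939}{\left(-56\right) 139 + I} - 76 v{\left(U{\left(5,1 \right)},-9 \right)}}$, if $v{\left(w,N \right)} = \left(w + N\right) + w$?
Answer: $\frac{8 \sqrt{6496257}}{565} \approx 36.089$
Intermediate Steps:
$I = 10609$
$v{\left(w,N \right)} = N + 2 w$ ($v{\left(w,N \right)} = \left(N + w\right) + w = N + 2 w$)
$\sqrt{\frac{21457 + 7939}{\left(-56\right) 139 + I} - 76 v{\left(U{\left(5,1 \right)},-9 \right)}} = \sqrt{\frac{21457 + 7939}{\left(-56\right) 139 + 10609} - 76 \left(-9 + 2 \left(-4\right)\right)} = \sqrt{\frac{29396}{-7784 + 10609} - 76 \left(-9 - 8\right)} = \sqrt{\frac{29396}{2825} - -1292} = \sqrt{29396 \cdot \frac{1}{2825} + 1292} = \sqrt{\frac{29396}{2825} + 1292} = \sqrt{\frac{3679296}{2825}} = \frac{8 \sqrt{6496257}}{565}$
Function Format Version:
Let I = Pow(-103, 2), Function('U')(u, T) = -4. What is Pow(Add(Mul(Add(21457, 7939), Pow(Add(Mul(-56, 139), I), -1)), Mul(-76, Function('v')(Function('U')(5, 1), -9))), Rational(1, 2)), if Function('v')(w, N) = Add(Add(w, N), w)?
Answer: Mul(Rational(8, 565), Pow(6496257, Rational(1, 2))) ≈ 36.089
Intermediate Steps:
I = 10609
Function('v')(w, N) = Add(N, Mul(2, w)) (Function('v')(w, N) = Add(Add(N, w), w) = Add(N, Mul(2, w)))
Pow(Add(Mul(Add(21457, 7939), Pow(Add(Mul(-56, 139), I), -1)), Mul(-76, Function('v')(Function('U')(5, 1), -9))), Rational(1, 2)) = Pow(Add(Mul(Add(21457, 7939), Pow(Add(Mul(-56, 139), 10609), -1)), Mul(-76, Add(-9, Mul(2, -4)))), Rational(1, 2)) = Pow(Add(Mul(29396, Pow(Add(-7784, 10609), -1)), Mul(-76, Add(-9, -8))), Rational(1, 2)) = Pow(Add(Mul(29396, Pow(2825, -1)), Mul(-76, -17)), Rational(1, 2)) = Pow(Add(Mul(29396, Rational(1, 2825)), 1292), Rational(1, 2)) = Pow(Add(Rational(29396, 2825), 1292), Rational(1, 2)) = Pow(Rational(3679296, 2825), Rational(1, 2)) = Mul(Rational(8, 565), Pow(6496257, Rational(1, 2)))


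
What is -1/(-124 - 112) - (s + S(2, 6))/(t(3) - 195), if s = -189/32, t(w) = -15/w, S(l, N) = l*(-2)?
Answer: -17103/377600 ≈ -0.045294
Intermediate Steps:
S(l, N) = -2*l
s = -189/32 (s = -189*1/32 = -189/32 ≈ -5.9063)
-1/(-124 - 112) - (s + S(2, 6))/(t(3) - 195) = -1/(-124 - 112) - (-189/32 - 2*2)/(-15/3 - 195) = -1/(-236) - (-189/32 - 4)/(-15*⅓ - 195) = -1*(-1/236) - (-317)/(32*(-5 - 195)) = 1/236 - (-317)/(32*(-200)) = 1/236 - (-317)*(-1)/(32*200) = 1/236 - 1*317/6400 = 1/236 - 317/6400 = -17103/377600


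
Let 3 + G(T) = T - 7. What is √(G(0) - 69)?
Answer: I*√79 ≈ 8.8882*I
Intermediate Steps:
G(T) = -10 + T (G(T) = -3 + (T - 7) = -3 + (-7 + T) = -10 + T)
√(G(0) - 69) = √((-10 + 0) - 69) = √(-10 - 69) = √(-79) = I*√79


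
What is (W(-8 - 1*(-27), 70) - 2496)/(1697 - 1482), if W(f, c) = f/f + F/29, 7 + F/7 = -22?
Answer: -2502/215 ≈ -11.637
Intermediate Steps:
F = -203 (F = -49 + 7*(-22) = -49 - 154 = -203)
W(f, c) = -6 (W(f, c) = f/f - 203/29 = 1 - 203*1/29 = 1 - 7 = -6)
(W(-8 - 1*(-27), 70) - 2496)/(1697 - 1482) = (-6 - 2496)/(1697 - 1482) = -2502/215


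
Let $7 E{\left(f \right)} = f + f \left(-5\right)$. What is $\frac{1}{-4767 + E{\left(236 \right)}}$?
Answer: $- \frac{7}{34313} \approx -0.000204$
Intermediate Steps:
$E{\left(f \right)} = - \frac{4 f}{7}$ ($E{\left(f \right)} = \frac{f + f \left(-5\right)}{7} = \frac{f - 5 f}{7} = \frac{\left(-4\right) f}{7} = - \frac{4 f}{7}$)
$\frac{1}{-4767 + E{\left(236 \right)}} = \frac{1}{-4767 - \frac{944}{7}} = \frac{1}{- \frac{34313}{7}} = - \frac{7}{34313}$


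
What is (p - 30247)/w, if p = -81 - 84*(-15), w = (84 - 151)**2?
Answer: -29068/4489 ≈ -6.4754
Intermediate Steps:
w = 4489 (w = (-67)**2 = 4489)
p = 1179 (p = -81 + 1260 = 1179)
(p - 30247)/w = (1179 - 30247)/4489 = -29068*1/4489 = -29068/4489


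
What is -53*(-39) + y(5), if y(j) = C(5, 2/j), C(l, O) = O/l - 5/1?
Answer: 51552/25 ≈ 2062.1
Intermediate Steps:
C(l, O) = -5 + O/l (C(l, O) = O/l - 5*1 = O/l - 5 = -5 + O/l)
y(j) = -5 + 2/(5*j) (y(j) = -5 + (2/j)/5 = -5 + (2/j)*(⅕) = -5 + 2/(5*j))
-53*(-39) + y(5) = -53*(-39) + (-5 + (⅖)/5) = 2067 + (-5 + (⅖)*(⅕)) = 2067 + (-5 + 2/25) = 2067 - 123/25 = 51552/25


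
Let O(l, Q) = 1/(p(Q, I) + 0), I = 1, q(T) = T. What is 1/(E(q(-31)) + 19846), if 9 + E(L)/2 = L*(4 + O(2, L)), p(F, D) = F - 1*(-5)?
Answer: 13/254571 ≈ 5.1066e-5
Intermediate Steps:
p(F, D) = 5 + F (p(F, D) = F + 5 = 5 + F)
O(l, Q) = 1/(5 + Q) (O(l, Q) = 1/((5 + Q) + 0) = 1/(5 + Q))
E(L) = -18 + 2*L*(4 + 1/(5 + L)) (E(L) = -18 + 2*(L*(4 + 1/(5 + L))) = -18 + 2*L*(4 + 1/(5 + L)))
1/(E(q(-31)) + 19846) = 1/(2*(-45 + 4*(-31)**2 + 12*(-31))/(5 - 31) + 19846) = 1/(2*(-45 + 4*961 - 372)/(-26) + 19846) = 1/(2*(-1/26)*(-45 + 3844 - 372) + 19846) = 1/(2*(-1/26)*3427 + 19846) = 1/(-3427/13 + 19846) = 1/(254571/13) = 13/254571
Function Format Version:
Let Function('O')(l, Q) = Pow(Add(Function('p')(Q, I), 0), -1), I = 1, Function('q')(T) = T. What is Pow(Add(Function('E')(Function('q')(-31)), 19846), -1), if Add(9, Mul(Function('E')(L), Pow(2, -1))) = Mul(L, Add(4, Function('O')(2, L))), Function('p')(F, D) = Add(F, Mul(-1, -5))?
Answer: Rational(13, 254571) ≈ 5.1066e-5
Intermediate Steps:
Function('p')(F, D) = Add(5, F) (Function('p')(F, D) = Add(F, 5) = Add(5, F))
Function('O')(l, Q) = Pow(Add(5, Q), -1) (Function('O')(l, Q) = Pow(Add(Add(5, Q), 0), -1) = Pow(Add(5, Q), -1))
Function('E')(L) = Add(-18, Mul(2, L, Add(4, Pow(Add(5, L), -1)))) (Function('E')(L) = Add(-18, Mul(2, Mul(L, Add(4, Pow(Add(5, L), -1))))) = Add(-18, Mul(2, L, Add(4, Pow(Add(5, L), -1)))))
Pow(Add(Function('E')(Function('q')(-31)), 19846), -1) = Pow(Add(Mul(2, Pow(Add(5, -31), -1), Add(-45, Mul(4, Pow(-31, 2)), Mul(12, -31))), 19846), -1) = Pow(Add(Mul(2, Pow(-26, -1), Add(-45, Mul(4, 961), -372)), 19846), -1) = Pow(Add(Mul(2, Rational(-1, 26), Add(-45, 3844, -372)), 19846), -1) = Pow(Add(Mul(2, Rational(-1, 26), 3427), 19846), -1) = Pow(Add(Rational(-3427, 13), 19846), -1) = Pow(Rational(254571, 13), -1) = Rational(13, 254571)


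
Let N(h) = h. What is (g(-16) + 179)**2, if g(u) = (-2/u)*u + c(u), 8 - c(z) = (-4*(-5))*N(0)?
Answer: 34225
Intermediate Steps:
c(z) = 8 (c(z) = 8 - (-4*(-5))*0 = 8 - 20*0 = 8 - 1*0 = 8 + 0 = 8)
g(u) = 6 (g(u) = (-2/u)*u + 8 = -2 + 8 = 6)
(g(-16) + 179)**2 = (6 + 179)**2 = 185**2 = 34225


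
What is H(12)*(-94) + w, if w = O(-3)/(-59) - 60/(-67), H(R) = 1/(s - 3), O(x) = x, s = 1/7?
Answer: 1337947/39530 ≈ 33.846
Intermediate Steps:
s = ⅐ ≈ 0.14286
H(R) = -7/20 (H(R) = 1/(⅐ - 3) = 1/(-20/7) = -7/20)
w = 3741/3953 (w = -3/(-59) - 60/(-67) = -3*(-1/59) - 60*(-1/67) = 3/59 + 60/67 = 3741/3953 ≈ 0.94637)
H(12)*(-94) + w = -7/20*(-94) + 3741/3953 = 329/10 + 3741/3953 = 1337947/39530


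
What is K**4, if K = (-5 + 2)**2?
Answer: 6561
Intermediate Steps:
K = 9 (K = (-3)**2 = 9)
K**4 = 9**4 = 6561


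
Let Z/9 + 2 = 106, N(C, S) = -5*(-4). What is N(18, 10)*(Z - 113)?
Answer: 16460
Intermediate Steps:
N(C, S) = 20
Z = 936 (Z = -18 + 9*106 = -18 + 954 = 936)
N(18, 10)*(Z - 113) = 20*(936 - 113) = 20*823 = 16460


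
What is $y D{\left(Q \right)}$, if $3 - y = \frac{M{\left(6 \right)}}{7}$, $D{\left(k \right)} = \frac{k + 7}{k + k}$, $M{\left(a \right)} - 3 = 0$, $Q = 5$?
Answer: $\frac{108}{35} \approx 3.0857$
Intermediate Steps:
$M{\left(a \right)} = 3$ ($M{\left(a \right)} = 3 + 0 = 3$)
$D{\left(k \right)} = \frac{7 + k}{2 k}$
$y = \frac{18}{7}$ ($y = 3 - \frac{3}{7} = \frac{18}{7} \approx 2.5714$)
$y D{\left(Q \right)} = \frac{18 \frac{7 + 5}{2 \cdot 5}}{7} = \frac{18 \cdot \frac{1}{2} \cdot \frac{1}{5} \cdot 12}{7} = \frac{18}{7} \cdot \frac{6}{5} = \frac{108}{35}$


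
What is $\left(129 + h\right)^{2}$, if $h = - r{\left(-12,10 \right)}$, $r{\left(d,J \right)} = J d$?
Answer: $62001$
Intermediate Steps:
$h = 120$ ($h = - 10 \left(-12\right) = \left(-1\right) \left(-120\right) = 120$)
$\left(129 + h\right)^{2} = \left(129 + 120\right)^{2} = 249^{2} = 62001$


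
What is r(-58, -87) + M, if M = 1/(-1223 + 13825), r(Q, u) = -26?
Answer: -327651/12602 ≈ -26.000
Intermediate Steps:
M = 1/12602 ≈ 7.9353e-5
r(-58, -87) + M = -26 + 1/12602 = -327651/12602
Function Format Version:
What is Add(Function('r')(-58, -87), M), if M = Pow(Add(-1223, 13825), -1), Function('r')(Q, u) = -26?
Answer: Rational(-327651, 12602) ≈ -26.000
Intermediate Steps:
M = Rational(1, 12602) (M = Pow(12602, -1) = Rational(1, 12602) ≈ 7.9353e-5)
Add(Function('r')(-58, -87), M) = Add(-26, Rational(1, 12602)) = Rational(-327651, 12602)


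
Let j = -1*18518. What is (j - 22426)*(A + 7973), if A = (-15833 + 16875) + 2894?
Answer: -487602096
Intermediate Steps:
A = 3936 (A = 1042 + 2894 = 3936)
j = -18518
(j - 22426)*(A + 7973) = (-18518 - 22426)*(3936 + 7973) = -40944*11909 = -487602096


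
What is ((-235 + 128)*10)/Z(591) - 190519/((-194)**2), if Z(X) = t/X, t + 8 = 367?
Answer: -23868273641/13511324 ≈ -1766.5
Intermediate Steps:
t = 359 (t = -8 + 367 = 359)
Z(X) = 359/X
((-235 + 128)*10)/Z(591) - 190519/((-194)**2) = ((-235 + 128)*10)/((359/591)) - 190519/((-194)**2) = (-107*10)/((359*(1/591))) - 190519/37636 = -1070/359/591 - 190519*1/37636 = -1070*591/359 - 190519/37636 = -632370/359 - 190519/37636 = -23868273641/13511324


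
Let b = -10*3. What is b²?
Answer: 900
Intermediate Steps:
b = -30
b² = (-30)² = 900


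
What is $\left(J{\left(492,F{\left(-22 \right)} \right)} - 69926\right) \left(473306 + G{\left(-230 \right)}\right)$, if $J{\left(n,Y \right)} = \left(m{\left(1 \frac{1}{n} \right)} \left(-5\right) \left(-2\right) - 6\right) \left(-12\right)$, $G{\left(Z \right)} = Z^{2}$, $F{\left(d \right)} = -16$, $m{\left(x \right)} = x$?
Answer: $- \frac{1507066612944}{41} \approx -3.6758 \cdot 10^{10}$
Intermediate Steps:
$J{\left(n,Y \right)} = 72 - \frac{120}{n}$ ($J{\left(n,Y \right)} = \left(1 \frac{1}{n} \left(-5\right) \left(-2\right) - 6\right) \left(-12\right) = \left(\frac{1}{n} \left(-5\right) \left(-2\right) - 6\right) \left(-12\right) = \left(- \frac{5}{n} \left(-2\right) - 6\right) \left(-12\right) = \left(\frac{10}{n} - 6\right) \left(-12\right) = \left(-6 + \frac{10}{n}\right) \left(-12\right) = 72 - \frac{120}{n}$)
$\left(J{\left(492,F{\left(-22 \right)} \right)} - 69926\right) \left(473306 + G{\left(-230 \right)}\right) = \left(\left(72 - \frac{120}{492}\right) - 69926\right) \left(473306 + \left(-230\right)^{2}\right) = \left(\left(72 - \frac{10}{41}\right) - 69926\right) \left(473306 + 52900\right) = \left(\left(72 - \frac{10}{41}\right) - 69926\right) 526206 = \left(\frac{2942}{41} - 69926\right) 526206 = \left(- \frac{2864024}{41}\right) 526206 = - \frac{1507066612944}{41}$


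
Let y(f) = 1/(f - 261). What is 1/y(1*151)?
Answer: -110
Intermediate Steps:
y(f) = 1/(-261 + f)
1/y(1*151) = 1/(1/(-261 + 1*151)) = 1/(1/(-261 + 151)) = 1/(1/(-110)) = 1/(-1/110) = -110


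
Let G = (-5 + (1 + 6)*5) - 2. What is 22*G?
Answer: 616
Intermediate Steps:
G = 28 (G = (-5 + 7*5) - 2 = (-5 + 35) - 2 = 30 - 2 = 28)
22*G = 22*28 = 616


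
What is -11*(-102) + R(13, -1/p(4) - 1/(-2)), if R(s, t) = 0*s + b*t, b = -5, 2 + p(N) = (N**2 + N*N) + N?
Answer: 19034/17 ≈ 1119.6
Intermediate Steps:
p(N) = -2 + N + 2*N**2 (p(N) = -2 + ((N**2 + N*N) + N) = -2 + ((N**2 + N**2) + N) = -2 + (2*N**2 + N) = -2 + (N + 2*N**2) = -2 + N + 2*N**2)
R(s, t) = -5*t (R(s, t) = 0*s - 5*t = 0 - 5*t = -5*t)
-11*(-102) + R(13, -1/p(4) - 1/(-2)) = -11*(-102) - 5*(-1/(-2 + 4 + 2*4**2) - 1/(-2)) = 1122 - 5*(-1/(-2 + 4 + 2*16) - 1*(-1/2)) = 1122 - 5*(-1/(-2 + 4 + 32) + 1/2) = 1122 - 5*(-1/34 + 1/2) = 1122 - 5*8/17 = 1122 - 40/17 = 19034/17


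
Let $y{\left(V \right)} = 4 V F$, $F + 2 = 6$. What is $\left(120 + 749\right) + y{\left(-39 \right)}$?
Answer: $245$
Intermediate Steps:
$F = 4$ ($F = -2 + 6 = 4$)
$y{\left(V \right)} = 16 V$ ($y{\left(V \right)} = 4 V 4 = 16 V$)
$\left(120 + 749\right) + y{\left(-39 \right)} = \left(120 + 749\right) + 16 \left(-39\right) = 869 - 624 = 245$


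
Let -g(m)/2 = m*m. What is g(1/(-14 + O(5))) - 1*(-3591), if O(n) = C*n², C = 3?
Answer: 13362109/3721 ≈ 3591.0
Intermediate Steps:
O(n) = 3*n²
g(m) = -2*m² (g(m) = -2*m*m = -2*m²)
g(1/(-14 + O(5))) - 1*(-3591) = -2/(-14 + 3*5²)² - 1*(-3591) = -2/(-14 + 3*25)² + 3591 = -2/(-14 + 75)² + 3591 = -2*(1/61)² + 3591 = -2*1/3721 + 3591 = -2/3721 + 3591 = 13362109/3721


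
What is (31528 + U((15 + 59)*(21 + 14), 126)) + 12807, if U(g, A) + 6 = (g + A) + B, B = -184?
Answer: 46861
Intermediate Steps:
U(g, A) = -190 + A + g (U(g, A) = -6 + ((g + A) - 184) = -6 + ((A + g) - 184) = -6 + (-184 + A + g) = -190 + A + g)
(31528 + U((15 + 59)*(21 + 14), 126)) + 12807 = (31528 + (-190 + 126 + (15 + 59)*(21 + 14))) + 12807 = (31528 + (-190 + 126 + 74*35)) + 12807 = (31528 + (-190 + 126 + 2590)) + 12807 = (31528 + 2526) + 12807 = 34054 + 12807 = 46861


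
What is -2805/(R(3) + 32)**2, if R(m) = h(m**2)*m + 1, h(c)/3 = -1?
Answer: -935/192 ≈ -4.8698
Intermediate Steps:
h(c) = -3 (h(c) = 3*(-1) = -3)
R(m) = 1 - 3*m (R(m) = -3*m + 1 = 1 - 3*m)
-2805/(R(3) + 32)**2 = -2805/((1 - 3*3) + 32)**2 = -2805/((1 - 9) + 32)**2 = -2805/(-8 + 32)**2 = -2805/(24**2) = -2805/576 = -2805*1/576 = -935/192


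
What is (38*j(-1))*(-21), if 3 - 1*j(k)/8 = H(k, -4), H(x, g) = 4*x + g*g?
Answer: 57456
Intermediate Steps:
H(x, g) = g² + 4*x (H(x, g) = 4*x + g² = g² + 4*x)
j(k) = -104 - 32*k (j(k) = 24 - 8*((-4)² + 4*k) = 24 - 8*(16 + 4*k) = 24 + (-128 - 32*k) = -104 - 32*k)
(38*j(-1))*(-21) = (38*(-104 - 32*(-1)))*(-21) = (38*(-104 + 32))*(-21) = (38*(-72))*(-21) = -2736*(-21) = 57456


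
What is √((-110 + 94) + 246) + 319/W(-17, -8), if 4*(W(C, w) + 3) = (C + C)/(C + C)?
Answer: -116 + √230 ≈ -100.83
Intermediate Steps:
W(C, w) = -11/4 (W(C, w) = -3 + ((C + C)/(C + C))/4 = -3 + ((2*C)/((2*C)))/4 = -3 + ((2*C)*(1/(2*C)))/4 = -3 + (¼)*1 = -3 + ¼ = -11/4)
√((-110 + 94) + 246) + 319/W(-17, -8) = √((-110 + 94) + 246) + 319/(-11/4) = √(-16 + 246) + 319*(-4/11) = √230 - 116 = -116 + √230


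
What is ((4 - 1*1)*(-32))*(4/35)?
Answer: -384/35 ≈ -10.971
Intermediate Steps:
((4 - 1*1)*(-32))*(4/35) = ((4 - 1)*(-32))*(4*(1/35)) = (3*(-32))*(4/35) = -96*4/35 = -384/35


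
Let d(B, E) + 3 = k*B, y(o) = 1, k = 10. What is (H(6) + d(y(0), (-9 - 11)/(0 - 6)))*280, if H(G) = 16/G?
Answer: 8120/3 ≈ 2706.7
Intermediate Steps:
d(B, E) = -3 + 10*B
(H(6) + d(y(0), (-9 - 11)/(0 - 6)))*280 = (16/6 + (-3 + 10*1))*280 = (16*(⅙) + (-3 + 10))*280 = (8/3 + 7)*280 = (29/3)*280 = 8120/3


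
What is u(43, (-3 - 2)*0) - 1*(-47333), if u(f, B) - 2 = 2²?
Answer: 47339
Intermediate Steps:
u(f, B) = 6 (u(f, B) = 2 + 2² = 2 + 4 = 6)
u(43, (-3 - 2)*0) - 1*(-47333) = 6 - 1*(-47333) = 6 + 47333 = 47339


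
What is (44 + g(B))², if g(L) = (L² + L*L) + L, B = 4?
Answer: 6400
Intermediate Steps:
g(L) = L + 2*L² (g(L) = (L² + L²) + L = 2*L² + L = L + 2*L²)
(44 + g(B))² = (44 + 4*(1 + 2*4))² = (44 + 4*(1 + 8))² = (44 + 4*9)² = (44 + 36)² = 80² = 6400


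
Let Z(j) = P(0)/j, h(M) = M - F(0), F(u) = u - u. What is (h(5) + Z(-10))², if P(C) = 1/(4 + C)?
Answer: 39601/1600 ≈ 24.751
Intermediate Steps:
F(u) = 0
h(M) = M (h(M) = M - 1*0 = M + 0 = M)
Z(j) = 1/(4*j) (Z(j) = 1/((4 + 0)*j) = 1/(4*j))
(h(5) + Z(-10))² = (5 + (¼)/(-10))² = (5 + (¼)*(-⅒))² = (5 - 1/40)² = (199/40)² = 39601/1600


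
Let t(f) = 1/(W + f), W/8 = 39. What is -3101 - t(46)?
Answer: -1110159/358 ≈ -3101.0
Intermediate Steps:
W = 312 (W = 8*39 = 312)
t(f) = 1/(312 + f)
-3101 - t(46) = -3101 - 1/(312 + 46) = -3101 - 1/358 = -1110159/358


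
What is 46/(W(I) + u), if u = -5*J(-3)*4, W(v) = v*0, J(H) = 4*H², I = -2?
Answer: -23/360 ≈ -0.063889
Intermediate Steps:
W(v) = 0
u = -720 (u = -20*(-3)²*4 = -20*9*4 = -5*36*4 = -180*4 = -720)
46/(W(I) + u) = 46/(0 - 720) = 46/(-720) = -1/720*46 = -23/360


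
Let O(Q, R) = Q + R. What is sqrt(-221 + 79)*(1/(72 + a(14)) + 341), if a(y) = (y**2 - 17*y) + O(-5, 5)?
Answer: 10231*I*sqrt(142)/30 ≈ 4063.9*I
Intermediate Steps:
a(y) = y**2 - 17*y (a(y) = (y**2 - 17*y) + (-5 + 5) = (y**2 - 17*y) + 0 = y**2 - 17*y)
sqrt(-221 + 79)*(1/(72 + a(14)) + 341) = sqrt(-221 + 79)*(1/(72 + 14*(-17 + 14)) + 341) = sqrt(-142)*(1/(72 + 14*(-3)) + 341) = (I*sqrt(142))*(1/(72 - 42) + 341) = (I*sqrt(142))*(1/30 + 341) = (I*sqrt(142))*(10231/30) = 10231*I*sqrt(142)/30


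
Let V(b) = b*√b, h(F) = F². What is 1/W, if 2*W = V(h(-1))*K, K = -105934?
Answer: -1/52967 ≈ -1.8880e-5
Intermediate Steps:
V(b) = b^(3/2)
W = -52967 (W = (((-1)²)^(3/2)*(-105934))/2 = (1^(3/2)*(-105934))/2 = (1*(-105934))/2 = (½)*(-105934) = -52967)
1/W = 1/(-52967) = -1/52967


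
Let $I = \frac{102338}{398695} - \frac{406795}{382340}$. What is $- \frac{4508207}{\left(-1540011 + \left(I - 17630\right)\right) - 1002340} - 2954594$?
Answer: $- \frac{230597689970402220695494}{78047213056668381} \approx -2.9546 \cdot 10^{6}$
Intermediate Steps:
$I = - \frac{24611844321}{30487409260}$ ($I = 102338 \cdot \frac{1}{398695} - \frac{81359}{76468} = \frac{102338}{398695} - \frac{81359}{76468} = - \frac{24611844321}{30487409260} \approx -0.80728$)
$- \frac{4508207}{\left(-1540011 + \left(I - 17630\right)\right) - 1002340} - 2954594 = - \frac{4508207}{\left(-1540011 - \frac{537517637098121}{30487409260}\right) - 1002340} - 2954594 = - \frac{4508207}{- \frac{47488463258999981}{30487409260} - 1002340} - 2954594 = - \frac{4508207}{- \frac{78047213056668381}{30487409260}} - 2954594 = \left(-4508207\right) \left(- \frac{30487409260}{78047213056668381}\right) - 2954594 = \frac{137443551837796820}{78047213056668381} - 2954594 = - \frac{230597689970402220695494}{78047213056668381}$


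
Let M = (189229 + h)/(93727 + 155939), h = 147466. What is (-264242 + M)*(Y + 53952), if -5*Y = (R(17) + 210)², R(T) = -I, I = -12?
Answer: -2424203675403842/208055 ≈ -1.1652e+10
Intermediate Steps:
R(T) = 12 (R(T) = -1*(-12) = 12)
M = 336695/249666 (M = (189229 + 147466)/(93727 + 155939) = 336695/249666 ≈ 1.3486)
Y = -49284/5 (Y = -(12 + 210)²/5 = -⅕*222² = -⅕*49284 = -49284/5 ≈ -9856.8)
(-264242 + M)*(Y + 53952) = (-264242 + 336695/249666)*(-49284/5 + 53952) = -65971906477/249666*220476/5 = -2424203675403842/208055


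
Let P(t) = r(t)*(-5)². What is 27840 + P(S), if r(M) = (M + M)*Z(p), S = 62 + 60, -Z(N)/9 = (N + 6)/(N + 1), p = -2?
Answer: 247440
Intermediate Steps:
Z(N) = -9*(6 + N)/(1 + N) (Z(N) = -9*(N + 6)/(N + 1) = -9*(6 + N)/(1 + N))
S = 122
r(M) = 72*M (r(M) = (M + M)*(9*(-6 - 1*(-2))/(1 - 2)) = (2*M)*(9*(-6 + 2)/(-1)) = (2*M)*(9*(-1)*(-4)) = (2*M)*36 = 72*M)
P(t) = 1800*t (P(t) = (72*t)*(-5)² = (72*t)*25 = 1800*t)
27840 + P(S) = 27840 + 1800*122 = 27840 + 219600 = 247440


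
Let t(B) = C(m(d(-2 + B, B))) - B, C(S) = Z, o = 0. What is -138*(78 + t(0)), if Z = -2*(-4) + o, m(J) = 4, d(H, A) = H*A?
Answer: -11868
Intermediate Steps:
d(H, A) = A*H
Z = 8 (Z = -2*(-4) + 0 = 8 + 0 = 8)
C(S) = 8
t(B) = 8 - B
-138*(78 + t(0)) = -138*(78 + (8 - 1*0)) = -138*(78 + (8 + 0)) = -138*(78 + 8) = -138*86 = -11868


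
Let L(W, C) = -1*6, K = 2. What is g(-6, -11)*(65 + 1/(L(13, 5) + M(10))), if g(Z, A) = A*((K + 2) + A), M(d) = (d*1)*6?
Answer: 270347/54 ≈ 5006.4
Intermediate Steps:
M(d) = 6*d (M(d) = d*6 = 6*d)
L(W, C) = -6
g(Z, A) = A*(4 + A) (g(Z, A) = A*((2 + 2) + A) = A*(4 + A))
g(-6, -11)*(65 + 1/(L(13, 5) + M(10))) = (-11*(4 - 11))*(65 + 1/(-6 + 6*10)) = (-11*(-7))*(65 + 1/(-6 + 60)) = 77*(65 + 1/54) = 77*(3511/54) = 270347/54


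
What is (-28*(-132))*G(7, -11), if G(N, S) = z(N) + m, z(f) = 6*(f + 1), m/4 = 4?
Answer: 236544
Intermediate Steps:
m = 16 (m = 4*4 = 16)
z(f) = 6 + 6*f (z(f) = 6*(1 + f) = 6 + 6*f)
G(N, S) = 22 + 6*N (G(N, S) = (6 + 6*N) + 16 = 22 + 6*N)
(-28*(-132))*G(7, -11) = (-28*(-132))*(22 + 6*7) = 3696*(22 + 42) = 3696*64 = 236544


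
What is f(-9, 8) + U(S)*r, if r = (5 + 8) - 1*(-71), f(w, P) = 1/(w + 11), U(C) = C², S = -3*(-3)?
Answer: 13609/2 ≈ 6804.5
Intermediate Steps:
S = 9
f(w, P) = 1/(11 + w)
r = 84 (r = 13 + 71 = 84)
f(-9, 8) + U(S)*r = 1/(11 - 9) + 9²*84 = 1/2 + 81*84 = ½ + 6804 = 13609/2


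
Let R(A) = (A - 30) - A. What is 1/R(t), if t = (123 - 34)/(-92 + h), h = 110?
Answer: -1/30 ≈ -0.033333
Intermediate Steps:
t = 89/18 (t = (123 - 34)/(-92 + 110) = 89/18 ≈ 4.9444)
R(A) = -30 (R(A) = (-30 + A) - A = -30)
1/R(t) = 1/(-30) = -1/30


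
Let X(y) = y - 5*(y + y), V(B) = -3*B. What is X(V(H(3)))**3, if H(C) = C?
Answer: 531441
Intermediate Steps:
X(y) = -9*y (X(y) = y - 5*2*y = y - 10*y = -9*y)
X(V(H(3)))**3 = (-(-27)*3)**3 = (-9*(-9))**3 = 81**3 = 531441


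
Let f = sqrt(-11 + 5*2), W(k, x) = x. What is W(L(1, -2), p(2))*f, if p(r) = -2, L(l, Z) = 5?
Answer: -2*I ≈ -2.0*I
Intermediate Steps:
f = I (f = sqrt(-11 + 10) = sqrt(-1) = I ≈ 1.0*I)
W(L(1, -2), p(2))*f = -2*I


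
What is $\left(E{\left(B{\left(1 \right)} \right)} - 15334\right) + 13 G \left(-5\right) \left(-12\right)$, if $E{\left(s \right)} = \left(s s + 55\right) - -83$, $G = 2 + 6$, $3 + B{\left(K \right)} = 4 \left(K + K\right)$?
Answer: $-8931$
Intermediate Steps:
$B{\left(K \right)} = -3 + 8 K$ ($B{\left(K \right)} = -3 + 4 \left(K + K\right) = -3 + 4 \cdot 2 K = -3 + 8 K$)
$G = 8$
$E{\left(s \right)} = 138 + s^{2}$ ($E{\left(s \right)} = \left(s^{2} + 55\right) + 83 = \left(55 + s^{2}\right) + 83 = 138 + s^{2}$)
$\left(E{\left(B{\left(1 \right)} \right)} - 15334\right) + 13 G \left(-5\right) \left(-12\right) = \left(\left(138 + \left(-3 + 8 \cdot 1\right)^{2}\right) - 15334\right) + 13 \cdot 8 \left(-5\right) \left(-12\right) = \left(\left(138 + \left(-3 + 8\right)^{2}\right) - 15334\right) + 13 \left(-40\right) \left(-12\right) = \left(\left(138 + 5^{2}\right) - 15334\right) - -6240 = \left(\left(138 + 25\right) - 15334\right) + 6240 = \left(163 - 15334\right) + 6240 = -15171 + 6240 = -8931$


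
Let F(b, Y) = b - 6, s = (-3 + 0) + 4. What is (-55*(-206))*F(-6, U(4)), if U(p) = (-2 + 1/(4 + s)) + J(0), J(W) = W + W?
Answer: -135960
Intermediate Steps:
s = 1 (s = -3 + 4 = 1)
J(W) = 2*W
U(p) = -9/5 (U(p) = (-2 + 1/(4 + 1)) + 2*0 = (-2 + 1/5) + 0 = -9/5 + 0 = -9/5)
F(b, Y) = -6 + b
(-55*(-206))*F(-6, U(4)) = (-55*(-206))*(-6 - 6) = 11330*(-12) = -135960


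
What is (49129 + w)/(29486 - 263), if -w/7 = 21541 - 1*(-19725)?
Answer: -26637/3247 ≈ -8.2036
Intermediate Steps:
w = -288862 (w = -7*(21541 - 1*(-19725)) = -7*(21541 + 19725) = -7*41266 = -288862)
(49129 + w)/(29486 - 263) = (49129 - 288862)/(29486 - 263) = -239733/29223 = -239733*1/29223 = -26637/3247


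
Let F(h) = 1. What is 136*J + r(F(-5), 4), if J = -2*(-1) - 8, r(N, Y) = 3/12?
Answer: -3263/4 ≈ -815.75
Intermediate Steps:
r(N, Y) = ¼ (r(N, Y) = 3*(1/12) = ¼)
J = -6 (J = 2 - 8 = -6)
136*J + r(F(-5), 4) = 136*(-6) + ¼ = -816 + ¼ = -3263/4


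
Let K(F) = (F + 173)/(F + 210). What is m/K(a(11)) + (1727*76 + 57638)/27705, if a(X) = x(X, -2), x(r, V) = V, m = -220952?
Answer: -84882302206/315837 ≈ -2.6875e+5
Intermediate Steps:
a(X) = -2
K(F) = (173 + F)/(210 + F)
m/K(a(11)) + (1727*76 + 57638)/27705 = -220952*(210 - 2)/(173 - 2) + (1727*76 + 57638)/27705 = -220952/(171/208) + (131252 + 57638)*(1/27705) = -220952/((1/208)*171) + 188890*(1/27705) = -220952/171/208 + 37778/5541 = -220952*208/171 + 37778/5541 = -45958016/171 + 37778/5541 = -84882302206/315837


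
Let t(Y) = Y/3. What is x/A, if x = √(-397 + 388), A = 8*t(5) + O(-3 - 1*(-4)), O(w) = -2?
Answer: 9*I/34 ≈ 0.26471*I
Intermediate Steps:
t(Y) = Y/3 (t(Y) = Y*(⅓) = Y/3)
A = 34/3 (A = 8*((⅓)*5) - 2 = 8*(5/3) - 2 = 40/3 - 2 = 34/3 ≈ 11.333)
x = 3*I (x = √(-9) = 3*I ≈ 3.0*I)
x/A = (3*I)/(34/3) = (3*I)*(3/34) = 9*I/34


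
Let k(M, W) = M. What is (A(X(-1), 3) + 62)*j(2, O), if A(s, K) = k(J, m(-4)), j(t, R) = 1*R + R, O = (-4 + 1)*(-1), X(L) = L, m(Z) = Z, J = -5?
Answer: 342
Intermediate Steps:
O = 3 (O = -3*(-1) = 3)
j(t, R) = 2*R (j(t, R) = R + R = 2*R)
A(s, K) = -5
(A(X(-1), 3) + 62)*j(2, O) = (-5 + 62)*(2*3) = 57*6 = 342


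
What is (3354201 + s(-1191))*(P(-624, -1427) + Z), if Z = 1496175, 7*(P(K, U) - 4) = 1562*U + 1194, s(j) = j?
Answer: 27647153423730/7 ≈ 3.9496e+12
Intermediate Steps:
P(K, U) = 1222/7 + 1562*U/7 (P(K, U) = 4 + (1562*U + 1194)/7 = 4 + (1194 + 1562*U)/7 = 4 + (1194/7 + 1562*U/7) = 1222/7 + 1562*U/7)
(3354201 + s(-1191))*(P(-624, -1427) + Z) = (3354201 - 1191)*((1222/7 + (1562/7)*(-1427)) + 1496175) = 3353010*((1222/7 - 2228974/7) + 1496175) = 3353010*(-2227752/7 + 1496175) = 3353010*(8245473/7) = 27647153423730/7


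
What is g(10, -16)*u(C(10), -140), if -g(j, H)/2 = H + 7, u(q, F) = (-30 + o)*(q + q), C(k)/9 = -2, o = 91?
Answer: -39528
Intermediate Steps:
C(k) = -18 (C(k) = 9*(-2) = -18)
u(q, F) = 122*q (u(q, F) = (-30 + 91)*(q + q) = 61*(2*q) = 122*q)
g(j, H) = -14 - 2*H (g(j, H) = -2*(H + 7) = -2*(7 + H) = -14 - 2*H)
g(10, -16)*u(C(10), -140) = (-14 - 2*(-16))*(122*(-18)) = (-14 + 32)*(-2196) = 18*(-2196) = -39528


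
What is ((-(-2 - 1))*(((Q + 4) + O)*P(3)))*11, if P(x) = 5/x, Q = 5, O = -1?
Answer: 440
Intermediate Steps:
((-(-2 - 1))*(((Q + 4) + O)*P(3)))*11 = ((-(-2 - 1))*(((5 + 4) - 1)*(5/3)))*11 = ((-1*(-3))*((9 - 1)*(5*(⅓))))*11 = (3*(8*(5/3)))*11 = (3*(40/3))*11 = 40*11 = 440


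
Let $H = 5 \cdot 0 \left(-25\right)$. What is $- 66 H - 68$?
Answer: $-68$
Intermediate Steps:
$H = 0$ ($H = 0 \left(-25\right) = 0$)
$- 66 H - 68 = \left(-66\right) 0 - 68 = 0 - 68 = -68$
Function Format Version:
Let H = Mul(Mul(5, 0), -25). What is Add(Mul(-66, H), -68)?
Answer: -68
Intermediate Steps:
H = 0 (H = Mul(0, -25) = 0)
Add(Mul(-66, H), -68) = Add(Mul(-66, 0), -68) = Add(0, -68) = -68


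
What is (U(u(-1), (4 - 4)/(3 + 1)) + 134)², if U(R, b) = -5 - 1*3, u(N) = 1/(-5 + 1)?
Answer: 15876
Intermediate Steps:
u(N) = -¼ (u(N) = 1/(-4) = -¼)
U(R, b) = -8 (U(R, b) = -5 - 3 = -8)
(U(u(-1), (4 - 4)/(3 + 1)) + 134)² = (-8 + 134)² = 126² = 15876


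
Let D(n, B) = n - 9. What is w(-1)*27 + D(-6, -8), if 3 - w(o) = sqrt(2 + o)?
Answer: 39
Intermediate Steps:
w(o) = 3 - sqrt(2 + o)
D(n, B) = -9 + n
w(-1)*27 + D(-6, -8) = (3 - sqrt(2 - 1))*27 + (-9 - 6) = (3 - sqrt(1))*27 - 15 = (3 - 1*1)*27 - 15 = (3 - 1)*27 - 15 = 2*27 - 15 = 54 - 15 = 39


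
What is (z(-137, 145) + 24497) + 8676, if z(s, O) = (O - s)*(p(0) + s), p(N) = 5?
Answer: -4051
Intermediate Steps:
z(s, O) = (5 + s)*(O - s) (z(s, O) = (O - s)*(5 + s) = (5 + s)*(O - s))
(z(-137, 145) + 24497) + 8676 = ((-1*(-137)² - 5*(-137) + 5*145 + 145*(-137)) + 24497) + 8676 = ((-1*18769 + 685 + 725 - 19865) + 24497) + 8676 = ((-18769 + 685 + 725 - 19865) + 24497) + 8676 = (-37224 + 24497) + 8676 = -12727 + 8676 = -4051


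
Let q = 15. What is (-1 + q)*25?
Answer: 350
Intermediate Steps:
(-1 + q)*25 = (-1 + 15)*25 = 14*25 = 350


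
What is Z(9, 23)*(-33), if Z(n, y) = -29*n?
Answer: 8613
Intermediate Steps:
Z(9, 23)*(-33) = -29*9*(-33) = -261*(-33) = 8613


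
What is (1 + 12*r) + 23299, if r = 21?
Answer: 23552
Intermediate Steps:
(1 + 12*r) + 23299 = (1 + 12*21) + 23299 = (1 + 252) + 23299 = 253 + 23299 = 23552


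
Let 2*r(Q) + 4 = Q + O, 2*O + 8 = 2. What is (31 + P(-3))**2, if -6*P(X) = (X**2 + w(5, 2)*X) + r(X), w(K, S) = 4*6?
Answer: 16129/9 ≈ 1792.1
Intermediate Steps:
O = -3 (O = -4 + (1/2)*2 = -4 + 1 = -3)
w(K, S) = 24
r(Q) = -7/2 + Q/2 (r(Q) = -2 + (Q - 3)/2 = -2 + (-3 + Q)/2 = -2 + (-3/2 + Q/2) = -7/2 + Q/2)
P(X) = 7/12 - 49*X/12 - X**2/6 (P(X) = -((X**2 + 24*X) + (-7/2 + X/2))/6 = -(-7/2 + X**2 + 49*X/2)/6 = 7/12 - 49*X/12 - X**2/6)
(31 + P(-3))**2 = (31 + (7/12 - 49/12*(-3) - 1/6*(-3)**2))**2 = (31 + (7/12 + 49/4 - 1/6*9))**2 = (31 + (7/12 + 49/4 - 3/2))**2 = (31 + 34/3)**2 = (127/3)**2 = 16129/9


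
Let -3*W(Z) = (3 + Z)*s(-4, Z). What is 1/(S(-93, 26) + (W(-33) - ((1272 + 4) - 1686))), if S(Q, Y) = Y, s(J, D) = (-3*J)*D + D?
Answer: -1/3854 ≈ -0.00025947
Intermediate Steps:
s(J, D) = D - 3*D*J (s(J, D) = -3*D*J + D = D - 3*D*J)
W(Z) = -13*Z*(3 + Z)/3 (W(Z) = -(3 + Z)*Z*(1 - 3*(-4))/3 = -(3 + Z)*Z*(1 + 12)/3 = -(3 + Z)*Z*13/3 = -(3 + Z)*13*Z/3 = -13*Z*(3 + Z)/3)
1/(S(-93, 26) + (W(-33) - ((1272 + 4) - 1686))) = 1/(26 + (-13/3*(-33)*(3 - 33) - ((1272 + 4) - 1686))) = 1/(26 + (-13/3*(-33)*(-30) - (1276 - 1686))) = 1/(26 + (-4290 - 1*(-410))) = 1/(26 + (-4290 + 410)) = 1/(26 - 3880) = 1/(-3854) = -1/3854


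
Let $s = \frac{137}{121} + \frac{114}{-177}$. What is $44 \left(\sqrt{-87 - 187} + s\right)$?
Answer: $\frac{13940}{649} + 44 i \sqrt{274} \approx 21.479 + 728.33 i$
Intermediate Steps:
$s = \frac{3485}{7139}$ ($s = 137 \cdot \frac{1}{121} + 114 \left(- \frac{1}{177}\right) = \frac{137}{121} - \frac{38}{59} = \frac{3485}{7139} \approx 0.48816$)
$44 \left(\sqrt{-87 - 187} + s\right) = 44 \left(\sqrt{-87 - 187} + \frac{3485}{7139}\right) = 44 \left(\sqrt{-274} + \frac{3485}{7139}\right) = 44 \left(i \sqrt{274} + \frac{3485}{7139}\right) = 44 \left(\frac{3485}{7139} + i \sqrt{274}\right) = \frac{13940}{649} + 44 i \sqrt{274}$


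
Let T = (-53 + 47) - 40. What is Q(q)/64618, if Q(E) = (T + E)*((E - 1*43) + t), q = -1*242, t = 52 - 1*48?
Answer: 40464/32309 ≈ 1.2524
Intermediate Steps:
t = 4 (t = 52 - 48 = 4)
T = -46 (T = -6 - 40 = -46)
q = -242
Q(E) = (-46 + E)*(-39 + E) (Q(E) = (-46 + E)*((E - 1*43) + 4) = (-46 + E)*((E - 43) + 4) = (-46 + E)*((-43 + E) + 4) = (-46 + E)*(-39 + E))
Q(q)/64618 = (1794 + (-242)² - 85*(-242))/64618 = (1794 + 58564 + 20570)*(1/64618) = 80928*(1/64618) = 40464/32309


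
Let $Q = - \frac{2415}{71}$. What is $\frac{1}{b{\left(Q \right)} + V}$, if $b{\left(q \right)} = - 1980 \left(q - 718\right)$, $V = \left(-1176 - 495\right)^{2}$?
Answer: $\frac{71}{303967251} \approx 2.3358 \cdot 10^{-7}$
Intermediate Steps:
$Q = - \frac{2415}{71}$ ($Q = \left(-2415\right) \frac{1}{71} = - \frac{2415}{71} \approx -34.014$)
$V = 2792241$ ($V = \left(-1671\right)^{2} = 2792241$)
$b{\left(q \right)} = 1421640 - 1980 q$ ($b{\left(q \right)} = - 1980 \left(-718 + q\right) = 1421640 - 1980 q$)
$\frac{1}{b{\left(Q \right)} + V} = \frac{1}{\left(1421640 - - \frac{4781700}{71}\right) + 2792241} = \frac{1}{\left(1421640 + \frac{4781700}{71}\right) + 2792241} = \frac{1}{\frac{105718140}{71} + 2792241} = \frac{1}{\frac{303967251}{71}} = \frac{71}{303967251}$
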